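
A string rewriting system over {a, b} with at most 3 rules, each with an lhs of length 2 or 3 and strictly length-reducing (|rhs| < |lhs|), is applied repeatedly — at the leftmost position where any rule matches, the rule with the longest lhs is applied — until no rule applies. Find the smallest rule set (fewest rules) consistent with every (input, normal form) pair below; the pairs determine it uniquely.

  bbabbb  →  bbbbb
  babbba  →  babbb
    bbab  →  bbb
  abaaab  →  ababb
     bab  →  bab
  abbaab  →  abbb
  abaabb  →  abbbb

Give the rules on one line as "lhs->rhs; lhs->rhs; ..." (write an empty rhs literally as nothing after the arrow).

  | bbabbb => bbbbb
  | babbba => babbb
  | bbab => bbb
  | abaaab => ababb

aab->bb; bba->bb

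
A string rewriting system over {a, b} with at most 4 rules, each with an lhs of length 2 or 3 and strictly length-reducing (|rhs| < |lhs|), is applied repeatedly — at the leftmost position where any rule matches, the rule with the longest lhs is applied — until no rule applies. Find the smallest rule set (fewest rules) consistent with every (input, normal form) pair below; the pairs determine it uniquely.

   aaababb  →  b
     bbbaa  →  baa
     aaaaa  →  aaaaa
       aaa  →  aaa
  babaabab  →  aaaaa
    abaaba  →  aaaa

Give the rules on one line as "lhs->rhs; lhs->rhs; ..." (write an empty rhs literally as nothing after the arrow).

ab->a; abb->bb; bab->aa; bb->b

  | aaababb => aaaabb => aaabb => aabb => abb => bb => b
  | bbbaa => bbaa => baa
  | aaaaa
  | aaa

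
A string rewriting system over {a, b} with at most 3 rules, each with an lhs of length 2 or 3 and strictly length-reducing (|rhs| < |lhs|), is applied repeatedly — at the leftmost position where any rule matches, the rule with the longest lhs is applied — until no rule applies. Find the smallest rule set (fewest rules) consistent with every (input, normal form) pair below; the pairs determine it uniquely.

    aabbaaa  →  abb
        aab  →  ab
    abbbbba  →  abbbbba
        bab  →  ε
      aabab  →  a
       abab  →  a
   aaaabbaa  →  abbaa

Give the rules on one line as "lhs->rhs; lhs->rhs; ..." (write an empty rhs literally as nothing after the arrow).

aaa->; aab->ab; bab->

  | aabbaaa => abbaaa => abb
  | aab => ab
  | abbbbba
  | bab => ε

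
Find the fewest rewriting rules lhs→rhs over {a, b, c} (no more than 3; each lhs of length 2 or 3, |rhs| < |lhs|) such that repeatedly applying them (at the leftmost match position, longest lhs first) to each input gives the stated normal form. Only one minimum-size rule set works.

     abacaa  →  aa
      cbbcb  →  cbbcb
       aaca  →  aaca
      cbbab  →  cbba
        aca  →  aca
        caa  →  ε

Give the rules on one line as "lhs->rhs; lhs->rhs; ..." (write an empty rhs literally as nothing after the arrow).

ab->a; caa->

  | abacaa => aacaa => aa
  | cbbcb
  | aaca
  | cbbab => cbba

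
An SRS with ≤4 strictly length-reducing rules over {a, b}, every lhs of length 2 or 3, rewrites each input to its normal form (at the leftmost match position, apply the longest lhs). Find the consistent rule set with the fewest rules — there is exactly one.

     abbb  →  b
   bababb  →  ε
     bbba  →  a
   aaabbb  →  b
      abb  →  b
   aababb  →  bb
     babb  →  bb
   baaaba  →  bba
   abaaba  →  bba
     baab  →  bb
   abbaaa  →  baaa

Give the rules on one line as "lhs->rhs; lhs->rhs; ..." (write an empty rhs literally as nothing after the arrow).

  | abbb => abb => ab => b
  | bababb => bbabb => bbab => bbb => ε
  | bbba => a
  | aaabbb => aaabb => aaab => aab => ab => b

ab->b; abb->ab; bbb->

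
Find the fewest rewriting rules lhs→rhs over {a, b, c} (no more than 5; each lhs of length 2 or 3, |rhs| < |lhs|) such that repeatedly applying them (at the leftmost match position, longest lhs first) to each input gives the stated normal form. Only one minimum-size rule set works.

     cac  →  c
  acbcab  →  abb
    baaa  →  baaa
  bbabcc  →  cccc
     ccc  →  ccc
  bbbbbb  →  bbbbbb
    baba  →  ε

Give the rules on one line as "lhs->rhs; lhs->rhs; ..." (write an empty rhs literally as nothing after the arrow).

bab->cc; bc->c; ca->b; cb->

  | cac => bc => c
  | acbcab => acab => abb
  | baaa
  | bbabcc => bcccc => cccc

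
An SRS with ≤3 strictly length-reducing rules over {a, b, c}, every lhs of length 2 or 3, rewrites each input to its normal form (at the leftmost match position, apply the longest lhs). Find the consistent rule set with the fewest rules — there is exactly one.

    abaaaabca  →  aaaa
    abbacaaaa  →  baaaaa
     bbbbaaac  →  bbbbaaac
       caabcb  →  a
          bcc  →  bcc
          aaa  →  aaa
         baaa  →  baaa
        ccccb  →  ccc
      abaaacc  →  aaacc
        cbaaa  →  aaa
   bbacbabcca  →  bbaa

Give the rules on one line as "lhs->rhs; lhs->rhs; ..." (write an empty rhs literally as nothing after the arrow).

ab->; ca->a; cb->

  | abaaaabca => aaaabca => aaaca => aaaa
  | abbacaaaa => bacaaaa => baaaaa
  | bbbbaaac
  | caabcb => aabcb => acb => a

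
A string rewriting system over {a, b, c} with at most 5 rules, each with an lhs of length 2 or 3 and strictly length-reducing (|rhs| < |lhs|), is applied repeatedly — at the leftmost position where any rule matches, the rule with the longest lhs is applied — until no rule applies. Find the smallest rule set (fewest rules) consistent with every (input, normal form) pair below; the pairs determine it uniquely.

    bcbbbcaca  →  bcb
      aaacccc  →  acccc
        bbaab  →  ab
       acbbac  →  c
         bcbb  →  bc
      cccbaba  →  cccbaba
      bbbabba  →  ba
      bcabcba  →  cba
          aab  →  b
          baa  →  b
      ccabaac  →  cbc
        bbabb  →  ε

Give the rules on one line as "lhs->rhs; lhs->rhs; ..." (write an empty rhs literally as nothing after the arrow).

  | bcbbbcaca => bcbcaca => bcbca => bcb
  | aaacccc => acccc
  | bbaab => aaab => ab
  | acbbac => acaac => aac => c

aa->; bb->; bba->aa; ca->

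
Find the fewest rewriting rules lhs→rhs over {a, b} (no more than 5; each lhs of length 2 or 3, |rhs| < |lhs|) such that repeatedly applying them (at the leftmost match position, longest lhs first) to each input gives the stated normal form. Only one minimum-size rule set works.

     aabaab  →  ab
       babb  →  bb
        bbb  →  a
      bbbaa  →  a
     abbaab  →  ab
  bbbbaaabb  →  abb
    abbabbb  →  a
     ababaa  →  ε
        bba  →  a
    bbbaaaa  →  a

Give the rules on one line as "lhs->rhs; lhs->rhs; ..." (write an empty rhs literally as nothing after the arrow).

  | aabaab => baab => ab
  | babb => bb
  | bbb => a
  | bbbaa => aaa => a

aa->; ba->; bba->a; bbb->a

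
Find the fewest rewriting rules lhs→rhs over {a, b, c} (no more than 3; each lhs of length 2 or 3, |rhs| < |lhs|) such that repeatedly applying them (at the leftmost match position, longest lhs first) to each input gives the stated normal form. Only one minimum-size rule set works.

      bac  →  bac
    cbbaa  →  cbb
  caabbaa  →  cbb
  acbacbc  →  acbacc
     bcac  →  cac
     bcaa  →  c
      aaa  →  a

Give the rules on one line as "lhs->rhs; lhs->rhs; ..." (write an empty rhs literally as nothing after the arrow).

aa->; bc->c

  | bac
  | cbbaa => cbb
  | caabbaa => cbbaa => cbb
  | acbacbc => acbacc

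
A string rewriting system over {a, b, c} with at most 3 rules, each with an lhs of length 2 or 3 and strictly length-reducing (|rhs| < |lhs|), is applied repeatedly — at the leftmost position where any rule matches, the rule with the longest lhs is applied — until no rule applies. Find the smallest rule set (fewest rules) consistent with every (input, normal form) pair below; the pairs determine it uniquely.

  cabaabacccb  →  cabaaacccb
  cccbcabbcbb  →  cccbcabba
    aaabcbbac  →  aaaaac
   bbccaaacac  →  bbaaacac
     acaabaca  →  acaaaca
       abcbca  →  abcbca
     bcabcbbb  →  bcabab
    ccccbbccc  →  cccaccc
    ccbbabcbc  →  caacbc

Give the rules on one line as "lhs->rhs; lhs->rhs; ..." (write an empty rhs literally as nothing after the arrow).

  | cabaabacccb => cabaaacccb
  | cccbcabbcbb => cccbcabba
  | aaabcbbac => aaacbbac => aaaaac
  | bbccaaacac => bbaaacac

aab->aa; bcc->b; cbb->a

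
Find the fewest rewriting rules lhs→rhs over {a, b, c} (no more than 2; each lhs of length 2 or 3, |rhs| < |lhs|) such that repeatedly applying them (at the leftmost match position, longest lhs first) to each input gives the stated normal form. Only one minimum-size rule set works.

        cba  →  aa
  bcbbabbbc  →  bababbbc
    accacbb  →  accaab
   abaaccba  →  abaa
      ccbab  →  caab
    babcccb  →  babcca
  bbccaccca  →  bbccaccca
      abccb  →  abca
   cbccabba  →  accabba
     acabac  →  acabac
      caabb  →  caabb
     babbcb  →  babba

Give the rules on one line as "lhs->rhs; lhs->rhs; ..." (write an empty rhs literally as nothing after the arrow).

  | cba => aa
  | bcbbabbbc => bababbbc
  | accacbb => accaab
  | abaaccba => abcba => abaa

aac->; cb->a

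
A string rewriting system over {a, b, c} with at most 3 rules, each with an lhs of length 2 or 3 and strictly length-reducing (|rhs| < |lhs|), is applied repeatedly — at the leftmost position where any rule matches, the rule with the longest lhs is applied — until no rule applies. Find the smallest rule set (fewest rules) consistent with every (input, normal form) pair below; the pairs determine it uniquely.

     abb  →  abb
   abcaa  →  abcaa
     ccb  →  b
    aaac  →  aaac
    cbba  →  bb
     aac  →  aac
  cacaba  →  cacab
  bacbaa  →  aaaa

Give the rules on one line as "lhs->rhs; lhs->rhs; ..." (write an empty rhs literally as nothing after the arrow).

  | abb
  | abcaa
  | ccb => cb => b
  | aaac

ba->b; bcb->aa; cb->b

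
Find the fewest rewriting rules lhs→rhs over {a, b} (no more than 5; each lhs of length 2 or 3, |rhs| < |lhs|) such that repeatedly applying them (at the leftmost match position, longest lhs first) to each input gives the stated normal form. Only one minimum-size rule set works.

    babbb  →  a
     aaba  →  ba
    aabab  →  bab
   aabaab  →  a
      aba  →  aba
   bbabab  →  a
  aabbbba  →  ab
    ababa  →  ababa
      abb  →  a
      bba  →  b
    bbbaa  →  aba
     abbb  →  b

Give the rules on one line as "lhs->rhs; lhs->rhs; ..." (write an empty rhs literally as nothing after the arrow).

  | babbb => baab => bb => a
  | aaba => ba
  | aabab => bab
  | aabaab => baab => bb => a

aa->a; aab->b; bb->a; bba->b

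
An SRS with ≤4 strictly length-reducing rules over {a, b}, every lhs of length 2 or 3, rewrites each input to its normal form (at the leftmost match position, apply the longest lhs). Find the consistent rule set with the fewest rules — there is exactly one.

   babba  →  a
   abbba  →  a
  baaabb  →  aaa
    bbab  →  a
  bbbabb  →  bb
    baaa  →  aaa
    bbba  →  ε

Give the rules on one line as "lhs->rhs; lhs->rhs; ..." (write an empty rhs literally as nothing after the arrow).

  | babba => ba => a
  | abbba => baba => a
  | baaabb => aaabb => aaba => aaa
  | bbab => abb => ba => a

abb->ba; ba->a; bab->; bba->ab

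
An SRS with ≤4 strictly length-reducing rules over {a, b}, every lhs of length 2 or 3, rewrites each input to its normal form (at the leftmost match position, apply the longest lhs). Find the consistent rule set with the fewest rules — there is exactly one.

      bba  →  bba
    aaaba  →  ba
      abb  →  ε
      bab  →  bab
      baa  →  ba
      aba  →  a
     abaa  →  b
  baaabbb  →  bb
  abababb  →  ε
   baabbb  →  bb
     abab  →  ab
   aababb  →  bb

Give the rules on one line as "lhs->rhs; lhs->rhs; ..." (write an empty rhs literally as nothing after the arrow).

  | bba
  | aaaba => baba => ba
  | abb => ε
  | bab

aa->b; aba->a; abb->; baa->ba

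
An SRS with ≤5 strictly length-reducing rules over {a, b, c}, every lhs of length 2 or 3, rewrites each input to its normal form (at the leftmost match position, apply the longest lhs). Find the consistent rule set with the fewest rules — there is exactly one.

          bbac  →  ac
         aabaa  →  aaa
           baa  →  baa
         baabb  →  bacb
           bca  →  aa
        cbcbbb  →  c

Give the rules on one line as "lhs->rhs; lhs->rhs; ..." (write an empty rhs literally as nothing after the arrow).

ab->c; bb->; bc->a; ca->a

  | bbac => ac
  | aabaa => acaa => aaa
  | baa
  | baabb => bacb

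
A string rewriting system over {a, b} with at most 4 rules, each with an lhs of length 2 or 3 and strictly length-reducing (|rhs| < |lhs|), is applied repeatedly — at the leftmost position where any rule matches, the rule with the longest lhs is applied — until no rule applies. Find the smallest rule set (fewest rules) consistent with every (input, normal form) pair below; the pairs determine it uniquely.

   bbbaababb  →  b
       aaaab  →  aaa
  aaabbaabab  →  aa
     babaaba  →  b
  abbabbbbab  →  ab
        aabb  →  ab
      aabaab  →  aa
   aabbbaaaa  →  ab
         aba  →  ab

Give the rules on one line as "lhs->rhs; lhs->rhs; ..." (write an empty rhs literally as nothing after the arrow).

  | bbbaababb => bbaababb => baababb => bababb => bbabb => babb => bbb => bb => b
  | aaaab => aaa
  | aaabbaabab => aabaabab => aaabab => aaab => aa
  | babaaba => bbaaba => baaba => baba => bba => ba => b

aab->a; ba->b; bb->b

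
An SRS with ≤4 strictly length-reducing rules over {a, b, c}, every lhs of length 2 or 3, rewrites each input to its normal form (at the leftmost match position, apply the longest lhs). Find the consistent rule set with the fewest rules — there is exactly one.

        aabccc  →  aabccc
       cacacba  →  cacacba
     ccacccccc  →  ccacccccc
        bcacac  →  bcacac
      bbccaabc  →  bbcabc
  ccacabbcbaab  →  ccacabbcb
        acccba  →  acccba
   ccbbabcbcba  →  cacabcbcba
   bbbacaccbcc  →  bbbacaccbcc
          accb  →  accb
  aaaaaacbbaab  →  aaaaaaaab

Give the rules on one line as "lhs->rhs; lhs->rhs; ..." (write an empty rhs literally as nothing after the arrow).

baa->; caa->a; cbb->ac

  | aabccc
  | cacacba
  | ccacccccc
  | bcacac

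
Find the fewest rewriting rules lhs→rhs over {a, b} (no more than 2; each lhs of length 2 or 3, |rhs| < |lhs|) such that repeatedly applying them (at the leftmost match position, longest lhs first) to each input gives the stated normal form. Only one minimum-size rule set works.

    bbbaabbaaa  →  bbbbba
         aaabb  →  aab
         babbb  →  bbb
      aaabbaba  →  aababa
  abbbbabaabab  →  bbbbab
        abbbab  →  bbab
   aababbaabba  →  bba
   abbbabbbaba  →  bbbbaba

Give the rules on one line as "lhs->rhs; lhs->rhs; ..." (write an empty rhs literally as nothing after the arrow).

abb->b; baa->b

  | bbbaabbaaa => bbbbbaaa => bbbbba
  | aaabb => aab
  | babbb => bbb
  | aaabbaba => aababa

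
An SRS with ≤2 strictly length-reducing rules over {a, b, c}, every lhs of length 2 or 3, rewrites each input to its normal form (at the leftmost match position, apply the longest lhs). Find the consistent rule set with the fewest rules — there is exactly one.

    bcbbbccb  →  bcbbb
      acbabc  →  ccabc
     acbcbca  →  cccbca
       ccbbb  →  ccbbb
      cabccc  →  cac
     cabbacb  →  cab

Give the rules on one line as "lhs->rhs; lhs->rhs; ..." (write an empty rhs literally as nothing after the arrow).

acb->cc; bcc->

  | bcbbbccb => bcbbb
  | acbabc => ccabc
  | acbcbca => cccbca
  | ccbbb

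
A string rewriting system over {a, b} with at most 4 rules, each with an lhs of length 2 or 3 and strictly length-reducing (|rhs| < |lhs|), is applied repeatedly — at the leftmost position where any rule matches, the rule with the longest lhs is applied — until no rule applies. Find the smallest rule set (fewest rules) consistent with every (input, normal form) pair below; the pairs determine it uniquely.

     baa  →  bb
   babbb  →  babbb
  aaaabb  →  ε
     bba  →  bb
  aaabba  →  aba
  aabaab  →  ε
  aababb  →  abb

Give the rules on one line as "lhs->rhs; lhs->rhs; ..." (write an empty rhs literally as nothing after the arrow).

  | baa => bb
  | babbb
  | aaaabb => aab => ε
  | bba => bb

aab->; baa->bb; bba->bb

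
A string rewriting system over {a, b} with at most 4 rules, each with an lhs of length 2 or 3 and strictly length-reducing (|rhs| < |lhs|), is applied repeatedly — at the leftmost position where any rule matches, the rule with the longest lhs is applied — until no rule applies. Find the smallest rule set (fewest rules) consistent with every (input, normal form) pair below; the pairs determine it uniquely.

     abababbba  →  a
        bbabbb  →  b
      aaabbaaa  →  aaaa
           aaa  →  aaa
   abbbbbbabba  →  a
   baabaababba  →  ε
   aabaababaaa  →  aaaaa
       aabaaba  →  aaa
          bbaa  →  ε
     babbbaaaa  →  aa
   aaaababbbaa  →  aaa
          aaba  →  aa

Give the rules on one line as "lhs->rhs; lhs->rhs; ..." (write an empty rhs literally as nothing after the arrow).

aab->a; ba->; baa->; bb->b

  | abababbba => ababbba => abbba => abba => aba => a
  | bbabbb => babbb => bbb => bb => b
  | aaabbaaa => aabaaa => aaaa
  | aaa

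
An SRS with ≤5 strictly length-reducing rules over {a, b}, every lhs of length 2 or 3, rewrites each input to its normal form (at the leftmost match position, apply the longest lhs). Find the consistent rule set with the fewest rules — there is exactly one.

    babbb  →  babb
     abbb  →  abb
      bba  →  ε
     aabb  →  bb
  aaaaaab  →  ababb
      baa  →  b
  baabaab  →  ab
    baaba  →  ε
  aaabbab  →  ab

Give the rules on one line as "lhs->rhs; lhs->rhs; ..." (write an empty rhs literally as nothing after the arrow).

  | babbb => babb
  | abbb => abb
  | bba => ε
  | aabb => bb

aa->; aaa->ab; bba->; bbb->bb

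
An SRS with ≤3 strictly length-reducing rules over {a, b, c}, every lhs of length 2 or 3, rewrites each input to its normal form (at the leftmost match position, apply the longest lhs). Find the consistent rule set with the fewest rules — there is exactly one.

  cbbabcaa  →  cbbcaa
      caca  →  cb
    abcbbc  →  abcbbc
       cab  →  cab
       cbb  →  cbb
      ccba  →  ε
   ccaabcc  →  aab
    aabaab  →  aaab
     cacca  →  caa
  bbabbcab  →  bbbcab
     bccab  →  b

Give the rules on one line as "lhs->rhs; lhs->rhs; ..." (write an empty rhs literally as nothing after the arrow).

  | cbbabcaa => cbbcaa
  | caca => cb
  | abcbbc
  | cab

aca->b; ba->; cc->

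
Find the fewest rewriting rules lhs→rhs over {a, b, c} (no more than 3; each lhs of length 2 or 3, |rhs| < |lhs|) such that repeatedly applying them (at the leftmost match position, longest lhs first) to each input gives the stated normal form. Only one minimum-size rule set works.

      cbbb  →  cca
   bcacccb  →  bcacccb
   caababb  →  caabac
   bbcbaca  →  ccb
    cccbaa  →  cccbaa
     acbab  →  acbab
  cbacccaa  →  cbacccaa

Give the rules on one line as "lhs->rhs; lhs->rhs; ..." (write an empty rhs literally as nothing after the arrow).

  | cbbb => cca
  | bcacccb
  | caababb => caabac
  | bbcbaca => ccbaca => ccb

aca->; bb->c; bbb->ca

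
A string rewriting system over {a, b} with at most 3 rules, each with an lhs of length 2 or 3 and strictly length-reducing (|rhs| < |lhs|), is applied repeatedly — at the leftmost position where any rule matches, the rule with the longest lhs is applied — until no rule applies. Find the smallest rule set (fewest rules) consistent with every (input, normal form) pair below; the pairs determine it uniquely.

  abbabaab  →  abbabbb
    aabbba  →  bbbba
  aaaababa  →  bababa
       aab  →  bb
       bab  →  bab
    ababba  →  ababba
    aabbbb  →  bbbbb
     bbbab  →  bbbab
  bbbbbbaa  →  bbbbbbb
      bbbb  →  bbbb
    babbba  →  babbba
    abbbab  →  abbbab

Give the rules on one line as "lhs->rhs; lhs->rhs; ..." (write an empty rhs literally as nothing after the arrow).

  | abbabaab => abbabbb
  | aabbba => bbbba
  | aaaababa => bababa
  | aab => bb

aa->b; aaa->b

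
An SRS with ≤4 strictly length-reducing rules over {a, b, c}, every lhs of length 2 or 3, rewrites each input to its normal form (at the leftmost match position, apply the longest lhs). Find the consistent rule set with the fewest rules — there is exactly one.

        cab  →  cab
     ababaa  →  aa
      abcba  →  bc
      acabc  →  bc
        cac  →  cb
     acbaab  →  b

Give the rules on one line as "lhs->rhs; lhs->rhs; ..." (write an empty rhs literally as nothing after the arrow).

abc->bc; ac->b; ba->

  | cab
  | ababaa => abaa => aa
  | abcba => bcba => bc
  | acabc => babc => bc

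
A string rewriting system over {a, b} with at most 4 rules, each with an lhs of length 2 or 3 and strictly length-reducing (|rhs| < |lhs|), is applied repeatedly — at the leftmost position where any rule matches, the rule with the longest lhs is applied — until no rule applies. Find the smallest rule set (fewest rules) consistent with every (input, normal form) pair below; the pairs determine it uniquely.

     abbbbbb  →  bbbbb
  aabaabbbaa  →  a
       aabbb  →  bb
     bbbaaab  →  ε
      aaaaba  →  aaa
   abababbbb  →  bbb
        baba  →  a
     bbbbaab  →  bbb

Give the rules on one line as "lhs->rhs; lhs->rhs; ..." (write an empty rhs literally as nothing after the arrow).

aab->; ab->; ba->a; bba->b

  | abbbbbb => bbbbb
  | aabaabbbaa => aabbbaa => bbaa => ba => a
  | aabbb => bb
  | bbbaaab => bbaab => bab => ab => ε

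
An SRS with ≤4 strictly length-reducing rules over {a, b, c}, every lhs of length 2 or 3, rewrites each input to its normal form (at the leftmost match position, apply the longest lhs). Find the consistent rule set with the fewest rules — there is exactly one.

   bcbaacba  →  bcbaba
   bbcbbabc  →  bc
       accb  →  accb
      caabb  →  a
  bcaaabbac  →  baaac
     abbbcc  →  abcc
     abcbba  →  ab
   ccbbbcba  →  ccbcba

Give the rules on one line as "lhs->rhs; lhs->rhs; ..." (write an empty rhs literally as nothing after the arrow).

acb->b; bb->; ca->

  | bcbaacba => bcbaba
  | bbcbbabc => cbbabc => cabc => bc
  | accb
  | caabb => abb => a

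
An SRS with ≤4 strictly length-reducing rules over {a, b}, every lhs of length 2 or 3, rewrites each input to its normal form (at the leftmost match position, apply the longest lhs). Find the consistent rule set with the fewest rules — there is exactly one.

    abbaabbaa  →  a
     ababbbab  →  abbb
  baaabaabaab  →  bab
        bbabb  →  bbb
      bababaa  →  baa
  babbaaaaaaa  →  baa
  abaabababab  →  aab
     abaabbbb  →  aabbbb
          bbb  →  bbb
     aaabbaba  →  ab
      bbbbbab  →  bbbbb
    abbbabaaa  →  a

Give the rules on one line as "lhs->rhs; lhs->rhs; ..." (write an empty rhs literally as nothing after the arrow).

aaa->a; aba->a; bba->b

  | abbaabbaa => ababbaa => abbaa => aba => a
  | ababbbab => abbbab => abbb
  | baaabaabaab => babaabaab => baabaab => baaab => bab
  | bbabb => bbb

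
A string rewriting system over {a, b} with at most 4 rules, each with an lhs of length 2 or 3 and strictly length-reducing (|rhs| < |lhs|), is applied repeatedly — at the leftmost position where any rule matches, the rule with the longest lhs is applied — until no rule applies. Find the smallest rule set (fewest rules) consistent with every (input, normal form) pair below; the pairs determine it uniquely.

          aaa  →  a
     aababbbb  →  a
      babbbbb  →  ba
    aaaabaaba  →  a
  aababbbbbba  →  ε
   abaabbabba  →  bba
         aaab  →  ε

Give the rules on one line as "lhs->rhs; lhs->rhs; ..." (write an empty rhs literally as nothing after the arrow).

aa->a; aab->; ab->a; aba->

  | aaa => aa => a
  | aababbbb => abbbb => abbb => abb => ab => a
  | babbbbb => babbbb => babbb => babb => bab => ba
  | aaaabaaba => aaabaaba => aabaaba => aaba => a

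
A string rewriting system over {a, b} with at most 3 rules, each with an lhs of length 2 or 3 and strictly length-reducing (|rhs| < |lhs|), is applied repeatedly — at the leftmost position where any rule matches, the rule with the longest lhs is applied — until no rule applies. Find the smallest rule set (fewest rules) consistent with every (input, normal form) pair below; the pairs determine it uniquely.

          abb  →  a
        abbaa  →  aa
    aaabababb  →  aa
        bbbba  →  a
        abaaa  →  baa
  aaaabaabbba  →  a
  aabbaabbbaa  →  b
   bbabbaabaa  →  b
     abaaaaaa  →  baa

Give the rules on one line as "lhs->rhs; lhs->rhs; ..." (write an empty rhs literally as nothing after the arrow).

aaa->aa; aba->b; bb->

  | abb => a
  | abbaa => aaa => aa
  | aaabababb => aabababb => abbabb => aabb => aa
  | bbbba => bba => a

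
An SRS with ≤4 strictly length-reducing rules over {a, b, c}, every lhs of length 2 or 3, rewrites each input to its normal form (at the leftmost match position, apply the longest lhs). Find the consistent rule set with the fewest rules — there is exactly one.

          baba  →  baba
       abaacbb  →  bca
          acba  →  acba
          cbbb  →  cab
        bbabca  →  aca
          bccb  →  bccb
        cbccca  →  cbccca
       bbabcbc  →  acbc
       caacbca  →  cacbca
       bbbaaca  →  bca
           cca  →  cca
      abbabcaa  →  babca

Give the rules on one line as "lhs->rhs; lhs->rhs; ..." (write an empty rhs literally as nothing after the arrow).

aa->b; bb->a; caa->ca

  | baba
  | abaacbb => abbcbb => aacbb => bcbb => bca
  | acba
  | cbbb => cab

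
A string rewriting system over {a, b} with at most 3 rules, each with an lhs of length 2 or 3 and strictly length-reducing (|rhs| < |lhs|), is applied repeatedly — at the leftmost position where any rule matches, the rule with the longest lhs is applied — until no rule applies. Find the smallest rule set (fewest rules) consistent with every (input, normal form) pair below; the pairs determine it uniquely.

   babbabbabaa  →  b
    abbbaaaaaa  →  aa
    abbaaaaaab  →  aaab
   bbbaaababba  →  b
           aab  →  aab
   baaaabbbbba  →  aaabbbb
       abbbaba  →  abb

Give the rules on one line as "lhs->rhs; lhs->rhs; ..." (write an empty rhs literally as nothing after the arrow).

  | babbabbabaa => bbabbabaa => bbbabaa => bbbaa => bba => b
  | abbbaaaaaa => abbaaaaa => abaaaa => baaa => aa
  | abbaaaaaab => abaaaaab => baaaab => aaab
  | bbbaaababba => bbaababba => bababba => babba => bba => b

aba->b; ba->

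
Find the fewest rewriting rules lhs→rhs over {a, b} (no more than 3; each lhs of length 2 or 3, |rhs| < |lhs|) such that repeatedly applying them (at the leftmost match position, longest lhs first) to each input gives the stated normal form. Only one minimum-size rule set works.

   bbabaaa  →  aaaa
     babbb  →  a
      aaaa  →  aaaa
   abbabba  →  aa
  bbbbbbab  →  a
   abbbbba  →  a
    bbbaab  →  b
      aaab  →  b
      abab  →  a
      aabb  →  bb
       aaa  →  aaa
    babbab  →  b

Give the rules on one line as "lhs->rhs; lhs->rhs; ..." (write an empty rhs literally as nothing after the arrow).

  | bbabaaa => bbaaaa => baaaa => aaaa
  | babbb => babb => bab => ba => a
  | aaaa
  | abbabba => bbabba => bbaba => bbaa => baa => aa

ab->b; ba->a; bab->ba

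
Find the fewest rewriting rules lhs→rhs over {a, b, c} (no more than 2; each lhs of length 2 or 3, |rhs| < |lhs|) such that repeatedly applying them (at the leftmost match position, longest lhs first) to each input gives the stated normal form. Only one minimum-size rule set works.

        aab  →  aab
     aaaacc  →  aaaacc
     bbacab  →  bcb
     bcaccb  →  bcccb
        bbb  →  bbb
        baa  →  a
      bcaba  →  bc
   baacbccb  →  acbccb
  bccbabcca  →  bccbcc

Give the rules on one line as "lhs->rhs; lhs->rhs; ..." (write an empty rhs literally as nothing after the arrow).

ba->; ca->c

  | aab
  | aaaacc
  | bbacab => bcab => bcb
  | bcaccb => bcccb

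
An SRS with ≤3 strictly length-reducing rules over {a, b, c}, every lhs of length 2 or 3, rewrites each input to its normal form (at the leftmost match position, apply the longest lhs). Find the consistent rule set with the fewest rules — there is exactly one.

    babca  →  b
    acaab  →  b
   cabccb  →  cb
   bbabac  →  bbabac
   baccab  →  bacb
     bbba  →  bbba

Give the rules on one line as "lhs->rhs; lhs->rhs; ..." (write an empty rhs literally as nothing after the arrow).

  | babca => baa => b
  | acaab => aab => b
  | cabccb => bccb => cb
  | bbabac

aa->; bc->; ca->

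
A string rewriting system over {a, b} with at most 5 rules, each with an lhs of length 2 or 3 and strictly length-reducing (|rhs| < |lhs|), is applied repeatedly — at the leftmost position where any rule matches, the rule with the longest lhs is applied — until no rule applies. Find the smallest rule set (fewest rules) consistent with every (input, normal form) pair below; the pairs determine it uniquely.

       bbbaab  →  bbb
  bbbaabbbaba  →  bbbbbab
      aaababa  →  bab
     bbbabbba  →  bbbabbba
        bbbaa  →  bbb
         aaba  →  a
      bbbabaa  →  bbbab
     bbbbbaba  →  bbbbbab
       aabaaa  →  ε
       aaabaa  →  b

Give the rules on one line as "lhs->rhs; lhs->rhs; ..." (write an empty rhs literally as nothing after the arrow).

  | bbbaab => bbb
  | bbbaabbbaba => bbbbbaba => bbbbbab
  | aaababa => baba => bab
  | bbbabbba

aa->; aaa->; aab->; aba->ab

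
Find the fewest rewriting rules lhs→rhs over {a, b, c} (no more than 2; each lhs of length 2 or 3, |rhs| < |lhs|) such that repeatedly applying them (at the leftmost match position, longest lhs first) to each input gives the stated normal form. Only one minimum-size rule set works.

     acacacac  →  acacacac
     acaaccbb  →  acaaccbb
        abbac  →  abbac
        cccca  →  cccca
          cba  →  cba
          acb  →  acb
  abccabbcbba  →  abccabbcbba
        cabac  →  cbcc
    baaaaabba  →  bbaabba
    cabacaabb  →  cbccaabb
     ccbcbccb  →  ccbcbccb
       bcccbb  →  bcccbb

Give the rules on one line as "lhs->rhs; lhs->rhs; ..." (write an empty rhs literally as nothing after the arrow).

aaa->b; aba->bc

  | acacacac
  | acaaccbb
  | abbac
  | cccca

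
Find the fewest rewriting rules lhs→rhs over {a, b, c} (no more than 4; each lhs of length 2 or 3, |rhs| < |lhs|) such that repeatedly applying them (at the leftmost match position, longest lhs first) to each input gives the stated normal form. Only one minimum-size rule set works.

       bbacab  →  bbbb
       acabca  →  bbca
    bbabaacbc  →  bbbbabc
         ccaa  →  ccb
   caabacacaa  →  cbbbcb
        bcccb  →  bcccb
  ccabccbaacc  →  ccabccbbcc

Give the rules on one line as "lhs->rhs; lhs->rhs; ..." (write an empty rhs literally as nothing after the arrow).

  | bbacab => bbaab => bbbb
  | acabca => aabca => bbca
  | bbabaacbc => bbbbacbc => bbbbabc
  | ccaa => ccb

aa->b; aba->bb; ac->a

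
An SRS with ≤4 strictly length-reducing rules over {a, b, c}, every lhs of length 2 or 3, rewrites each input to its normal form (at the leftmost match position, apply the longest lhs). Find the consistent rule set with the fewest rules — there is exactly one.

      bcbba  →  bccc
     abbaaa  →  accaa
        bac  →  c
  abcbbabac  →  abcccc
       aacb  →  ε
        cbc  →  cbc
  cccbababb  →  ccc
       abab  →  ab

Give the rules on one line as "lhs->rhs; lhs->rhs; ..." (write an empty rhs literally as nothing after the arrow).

  | bcbba => bccc
  | abbaaa => accaa
  | bac => c
  | abcbbabac => abcccbac => abcccc

aac->b; ba->; bb->; bba->cc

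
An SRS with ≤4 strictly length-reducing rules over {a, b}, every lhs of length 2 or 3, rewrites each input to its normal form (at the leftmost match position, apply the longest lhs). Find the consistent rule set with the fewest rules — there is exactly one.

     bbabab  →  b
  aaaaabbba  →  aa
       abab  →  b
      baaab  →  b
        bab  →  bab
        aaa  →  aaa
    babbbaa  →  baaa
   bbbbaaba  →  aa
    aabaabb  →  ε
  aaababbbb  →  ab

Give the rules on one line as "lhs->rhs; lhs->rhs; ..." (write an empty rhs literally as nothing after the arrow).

aab->ba; aba->; bb->; bbb->

  | bbabab => abab => b
  | aaaaabbba => aaababba => abaabba => abba => aa
  | abab => b
  | baaab => baba => b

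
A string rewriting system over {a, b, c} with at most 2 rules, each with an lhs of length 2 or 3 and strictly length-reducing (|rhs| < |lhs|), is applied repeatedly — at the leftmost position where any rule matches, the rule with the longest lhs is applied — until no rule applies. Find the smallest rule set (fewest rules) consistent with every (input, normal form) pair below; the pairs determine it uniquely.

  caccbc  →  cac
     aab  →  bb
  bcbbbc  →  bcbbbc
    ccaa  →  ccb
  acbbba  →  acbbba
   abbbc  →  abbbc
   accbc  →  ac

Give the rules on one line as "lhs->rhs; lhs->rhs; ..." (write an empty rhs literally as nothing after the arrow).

aa->b; cbc->

  | caccbc => cac
  | aab => bb
  | bcbbbc
  | ccaa => ccb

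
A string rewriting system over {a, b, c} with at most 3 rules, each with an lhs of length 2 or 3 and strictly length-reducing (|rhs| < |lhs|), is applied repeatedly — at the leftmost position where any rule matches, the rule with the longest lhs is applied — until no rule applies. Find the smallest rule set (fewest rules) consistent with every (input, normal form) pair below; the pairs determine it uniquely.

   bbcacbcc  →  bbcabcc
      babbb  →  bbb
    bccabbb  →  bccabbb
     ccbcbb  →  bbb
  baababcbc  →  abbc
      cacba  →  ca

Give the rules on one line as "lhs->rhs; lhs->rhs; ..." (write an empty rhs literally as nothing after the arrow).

ba->; cb->b

  | bbcacbcc => bbcabcc
  | babbb => bbb
  | bccabbb
  | ccbcbb => cbcbb => bcbb => bbb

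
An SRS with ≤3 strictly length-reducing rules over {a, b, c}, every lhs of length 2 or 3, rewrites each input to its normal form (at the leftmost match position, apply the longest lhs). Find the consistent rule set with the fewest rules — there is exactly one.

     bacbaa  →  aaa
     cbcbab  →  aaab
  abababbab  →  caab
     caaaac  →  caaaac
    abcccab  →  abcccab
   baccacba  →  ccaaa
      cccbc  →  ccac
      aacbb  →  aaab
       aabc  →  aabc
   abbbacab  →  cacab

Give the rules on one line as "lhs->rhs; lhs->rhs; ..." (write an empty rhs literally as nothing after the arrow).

  | bacbaa => cbaa => aaa
  | cbcbab => acbab => aaab
  | abababbab => ababbab => abbab => caab
  | caaaac

abb->ca; ba->; cb->a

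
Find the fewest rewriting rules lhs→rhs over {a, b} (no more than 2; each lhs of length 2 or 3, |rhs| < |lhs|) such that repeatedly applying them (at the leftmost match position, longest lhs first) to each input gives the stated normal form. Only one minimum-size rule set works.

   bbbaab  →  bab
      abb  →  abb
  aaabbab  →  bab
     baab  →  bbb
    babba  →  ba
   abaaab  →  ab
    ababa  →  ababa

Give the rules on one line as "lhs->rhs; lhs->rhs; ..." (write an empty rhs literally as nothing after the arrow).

aa->b; bba->

  | bbbaab => bab
  | abb
  | aaabbab => babbab => bab
  | baab => bbb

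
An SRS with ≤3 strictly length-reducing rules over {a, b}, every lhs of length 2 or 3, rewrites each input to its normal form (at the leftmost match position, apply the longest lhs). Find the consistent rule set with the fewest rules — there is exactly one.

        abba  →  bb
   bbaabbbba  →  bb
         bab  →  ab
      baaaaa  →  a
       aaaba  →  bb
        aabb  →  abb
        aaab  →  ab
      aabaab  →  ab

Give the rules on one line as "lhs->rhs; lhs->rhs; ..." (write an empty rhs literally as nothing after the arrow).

aa->a; aba->bb; ba->a

  | abba => aba => bb
  | bbaabbbba => baabbbba => aabbbba => abbbba => abbba => abba => aba => bb
  | bab => ab
  | baaaaa => aaaaa => aaaa => aaa => aa => a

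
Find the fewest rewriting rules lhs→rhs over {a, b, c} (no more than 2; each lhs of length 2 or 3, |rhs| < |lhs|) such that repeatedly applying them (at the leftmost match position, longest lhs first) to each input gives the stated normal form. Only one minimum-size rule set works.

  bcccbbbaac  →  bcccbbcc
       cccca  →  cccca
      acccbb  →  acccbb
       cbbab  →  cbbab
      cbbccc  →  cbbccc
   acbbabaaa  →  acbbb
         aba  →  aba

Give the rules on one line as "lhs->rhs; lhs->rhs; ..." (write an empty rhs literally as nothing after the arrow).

aca->b; baa->c

  | bcccbbbaac => bcccbbcc
  | cccca
  | acccbb
  | cbbab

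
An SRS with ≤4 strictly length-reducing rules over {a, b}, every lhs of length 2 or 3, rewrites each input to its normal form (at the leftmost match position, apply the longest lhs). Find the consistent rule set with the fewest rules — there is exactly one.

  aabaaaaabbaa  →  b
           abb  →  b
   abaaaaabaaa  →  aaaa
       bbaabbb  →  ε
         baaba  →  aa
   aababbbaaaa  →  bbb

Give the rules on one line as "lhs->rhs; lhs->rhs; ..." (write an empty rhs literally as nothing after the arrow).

ab->; aba->b; ba->b; bab->a

  | aabaaaaabbaa => abaaaabbaa => baaabbaa => baabbaa => babbaa => abaa => ba => b
  | abb => b
  | abaaaaabaaa => baaaabaaa => baaabaaa => baabaaa => babaaa => aaaa
  | bbaabbb => bbabbb => babb => ab => ε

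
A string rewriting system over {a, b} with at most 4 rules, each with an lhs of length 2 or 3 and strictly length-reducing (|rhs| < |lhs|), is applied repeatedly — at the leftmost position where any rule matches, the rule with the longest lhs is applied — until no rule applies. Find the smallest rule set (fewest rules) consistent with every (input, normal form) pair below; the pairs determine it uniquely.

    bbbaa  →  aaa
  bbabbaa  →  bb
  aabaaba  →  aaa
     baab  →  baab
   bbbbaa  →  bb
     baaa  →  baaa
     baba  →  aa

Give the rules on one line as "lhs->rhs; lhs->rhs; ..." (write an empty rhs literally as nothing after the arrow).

  | bbbaa => aaa
  | bbabbaa => bbbbaa => abaa => bba => bb
  | aabaaba => abbaba => abbba => aaa
  | baab

aba->bb; bab->a; bba->bb; bbb->a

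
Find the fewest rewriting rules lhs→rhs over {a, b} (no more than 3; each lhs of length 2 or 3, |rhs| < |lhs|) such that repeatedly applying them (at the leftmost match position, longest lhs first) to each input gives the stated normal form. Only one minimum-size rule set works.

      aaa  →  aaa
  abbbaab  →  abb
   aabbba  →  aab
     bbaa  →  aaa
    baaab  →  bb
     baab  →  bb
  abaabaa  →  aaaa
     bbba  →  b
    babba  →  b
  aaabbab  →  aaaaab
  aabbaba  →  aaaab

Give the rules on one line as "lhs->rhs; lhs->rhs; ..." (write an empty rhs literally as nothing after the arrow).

  | aaa
  | abbbaab => abaaab => abaab => abab => abb
  | aabbba => aabaa => aaba => aab
  | bbaa => aaa

ba->b; bba->aa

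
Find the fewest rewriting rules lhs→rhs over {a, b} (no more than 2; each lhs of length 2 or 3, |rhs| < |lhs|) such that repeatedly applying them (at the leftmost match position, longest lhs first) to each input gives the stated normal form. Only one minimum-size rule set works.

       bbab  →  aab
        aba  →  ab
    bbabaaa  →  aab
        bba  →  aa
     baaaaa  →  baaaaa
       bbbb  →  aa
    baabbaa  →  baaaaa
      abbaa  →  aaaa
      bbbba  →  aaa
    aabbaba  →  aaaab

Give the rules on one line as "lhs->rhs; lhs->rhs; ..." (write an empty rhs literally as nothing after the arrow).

aba->ab; bb->a

  | bbab => aab
  | aba => ab
  | bbabaaa => aabaaa => aabaa => aaba => aab
  | bba => aa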